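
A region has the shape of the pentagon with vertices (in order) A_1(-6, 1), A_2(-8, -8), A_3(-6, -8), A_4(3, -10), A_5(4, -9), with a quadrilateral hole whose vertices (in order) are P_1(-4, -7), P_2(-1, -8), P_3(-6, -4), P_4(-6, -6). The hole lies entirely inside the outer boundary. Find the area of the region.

Outer boundary:
A_1→A_2: (-6)(-8) − (-8)(1) = 56
A_2→A_3: (-8)(-8) − (-6)(-8) = 16
A_3→A_4: (-6)(-10) − (3)(-8) = 84
A_4→A_5: (3)(-9) − (4)(-10) = 13
A_5→A_1: (4)(1) − (-6)(-9) = -50
Σ = 119
Area = |Σ|/2 = 59.5.
Hole:
P_1→P_2: (-4)(-8) − (-1)(-7) = 25
P_2→P_3: (-1)(-4) − (-6)(-8) = -44
P_3→P_4: (-6)(-6) − (-6)(-4) = 12
P_4→P_1: (-6)(-7) − (-4)(-6) = 18
Σ = 11
Area = |Σ|/2 = 5.5.
Net area = 59.5 − 5.5 = 54.

54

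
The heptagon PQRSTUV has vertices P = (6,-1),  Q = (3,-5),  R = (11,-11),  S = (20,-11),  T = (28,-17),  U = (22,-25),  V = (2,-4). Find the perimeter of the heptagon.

78

|PQ| = √((-3)² + (-4)²) = √25 = 5
|QR| = √((8)² + (-6)²) = √100 = 10
|RS| = √((9)² + (0)²) = √81 = 9
|ST| = √((8)² + (-6)²) = √100 = 10
|TU| = √((-6)² + (-8)²) = √100 = 10
|UV| = √((-20)² + (21)²) = √841 = 29
|VP| = √((4)² + (3)²) = √25 = 5
Perimeter = 5 + 10 + 9 + 10 + 10 + 29 + 5 = 78.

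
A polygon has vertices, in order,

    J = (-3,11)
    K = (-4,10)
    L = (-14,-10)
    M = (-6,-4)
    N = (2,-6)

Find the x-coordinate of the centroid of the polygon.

Apply Gauss's area formula. First the cross-terms c_i = x_i·y_{i+1} − x_{i+1}·y_i:
  14, 180, -4, 44, 4  ⇒  2A = 238, A = 119.
Then Σ (x_i + x_{i+1})·c_i = -3438, so x̄ = -3438 / (6·119) = -573/119.

-573/119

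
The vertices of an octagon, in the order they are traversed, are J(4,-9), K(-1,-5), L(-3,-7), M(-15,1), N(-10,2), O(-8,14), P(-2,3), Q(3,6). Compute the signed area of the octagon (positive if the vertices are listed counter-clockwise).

Σ = (-29) + (-8) + (-108) + (-20) + (-124) + (4) + (-21) + (-51) = -357
Signed area = Σ/2 = -178.5 (negative ⇒ clockwise traversal).

-178.5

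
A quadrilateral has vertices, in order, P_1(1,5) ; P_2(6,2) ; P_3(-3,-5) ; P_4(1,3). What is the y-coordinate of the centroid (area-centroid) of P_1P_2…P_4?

Apply the surveyor's formula. First the cross-terms c_i = x_i·y_{i+1} − x_{i+1}·y_i:
  -28, -24, -4, 2  ⇒  2A = -54, A = -27.
Then Σ (y_i + y_{i+1})·c_i = -100, so ȳ = -100 / (6·(-27)) = 50/81.

50/81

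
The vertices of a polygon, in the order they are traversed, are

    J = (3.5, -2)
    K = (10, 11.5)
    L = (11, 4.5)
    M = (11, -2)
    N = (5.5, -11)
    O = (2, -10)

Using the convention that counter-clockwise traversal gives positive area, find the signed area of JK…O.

Apply Gauss's area formula: 2A = Σ (x_i·y_{i+1} − x_{i+1}·y_i), indices taken mod 6.
Cross-terms: 60.25, -81.5, -71.5, -110, -33, 31  ⇒  Σ = -204.75
Signed area = Σ/2 = -102.375 (negative ⇒ clockwise traversal).

-102.375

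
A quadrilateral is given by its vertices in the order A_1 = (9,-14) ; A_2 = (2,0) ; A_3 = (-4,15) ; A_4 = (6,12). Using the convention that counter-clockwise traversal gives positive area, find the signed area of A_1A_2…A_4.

Apply the shoelace (surveyor's) formula: 2A = Σ (x_i·y_{i+1} − x_{i+1}·y_i), indices taken mod 4.
Cross-terms: 28, 30, -138, -192  ⇒  Σ = -272
Signed area = Σ/2 = -136 (negative ⇒ clockwise traversal).

-136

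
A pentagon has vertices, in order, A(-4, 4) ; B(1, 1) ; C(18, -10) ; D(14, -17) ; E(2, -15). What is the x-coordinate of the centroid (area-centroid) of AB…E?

Apply the shoelace (surveyor's) formula. First the cross-terms c_i = x_i·y_{i+1} − x_{i+1}·y_i:
  -8, -28, -166, -176, -52  ⇒  2A = -430, A = -215.
Then Σ (x_i + x_{i+1})·c_i = -8532, so x̄ = -8532 / (6·(-215)) = 1422/215.

1422/215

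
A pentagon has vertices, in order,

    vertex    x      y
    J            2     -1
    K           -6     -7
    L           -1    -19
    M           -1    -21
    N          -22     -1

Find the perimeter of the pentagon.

|JK| = √((-8)² + (-6)²) = √100 = 10
|KL| = √((5)² + (-12)²) = √169 = 13
|LM| = √((0)² + (-2)²) = √4 = 2
|MN| = √((-21)² + (20)²) = √841 = 29
|NJ| = √((24)² + (0)²) = √576 = 24
Perimeter = 10 + 13 + 2 + 29 + 24 = 78.

78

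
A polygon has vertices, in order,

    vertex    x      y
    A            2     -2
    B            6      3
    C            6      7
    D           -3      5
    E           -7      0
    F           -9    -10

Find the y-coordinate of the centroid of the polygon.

-37/236

Apply Gauss's area formula. First the cross-terms c_i = x_i·y_{i+1} − x_{i+1}·y_i:
  18, 24, 51, 35, 70, 38  ⇒  2A = 236, A = 118.
Then Σ (y_i + y_{i+1})·c_i = -111, so ȳ = -111 / (6·118) = -37/236.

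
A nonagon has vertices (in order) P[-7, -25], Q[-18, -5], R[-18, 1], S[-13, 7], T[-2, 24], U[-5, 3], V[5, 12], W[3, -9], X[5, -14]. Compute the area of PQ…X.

598

Apply the shoelace (surveyor's) formula: 2A = Σ (x_i·y_{i+1} − x_{i+1}·y_i), indices taken mod 9.
Σ = (-415) + (-108) + (-113) + (-298) + (114) + (-75) + (-81) + (3) + (-223) = -1196
Area = |Σ|/2 = 598.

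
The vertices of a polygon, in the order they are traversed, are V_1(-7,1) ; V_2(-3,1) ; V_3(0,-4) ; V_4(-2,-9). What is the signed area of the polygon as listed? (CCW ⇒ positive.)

Apply the surveyor's formula: 2A = Σ (x_i·y_{i+1} − x_{i+1}·y_i), indices taken mod 4.
Σ = (-4) + (12) + (-8) + (-65) = -65
Signed area = Σ/2 = -32.5 (negative ⇒ clockwise traversal).

-32.5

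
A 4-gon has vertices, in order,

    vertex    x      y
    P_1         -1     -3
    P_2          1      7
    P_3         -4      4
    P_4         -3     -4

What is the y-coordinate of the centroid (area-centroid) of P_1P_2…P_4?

301/183

Apply the shoelace formula. First the cross-terms c_i = x_i·y_{i+1} − x_{i+1}·y_i:
  -4, 32, 28, 5  ⇒  2A = 61, A = 30.5.
Then Σ (y_i + y_{i+1})·c_i = 301, so ȳ = 301 / (6·30.5) = 301/183.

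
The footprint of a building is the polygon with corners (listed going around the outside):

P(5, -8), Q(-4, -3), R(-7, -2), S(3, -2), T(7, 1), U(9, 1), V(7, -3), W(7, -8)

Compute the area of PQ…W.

55

Σ = (-47) + (-13) + (20) + (17) + (-2) + (-34) + (-35) + (-16) = -110
Area = |Σ|/2 = 55.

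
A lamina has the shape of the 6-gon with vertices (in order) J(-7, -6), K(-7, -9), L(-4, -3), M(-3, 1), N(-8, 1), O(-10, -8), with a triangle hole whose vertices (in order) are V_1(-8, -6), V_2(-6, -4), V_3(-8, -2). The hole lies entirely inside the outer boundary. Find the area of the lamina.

Outer boundary:
Apply the shoelace formula: 2A = Σ (x_i·y_{i+1} − x_{i+1}·y_i), indices taken mod 6.
Σ = (21) + (-15) + (-13) + (5) + (74) + (4) = 76
Area = |Σ|/2 = 38.
Hole:
Σ = (-4) + (-20) + (32) = 8
Area = |Σ|/2 = 4.
Net area = 38 − 4 = 34.

34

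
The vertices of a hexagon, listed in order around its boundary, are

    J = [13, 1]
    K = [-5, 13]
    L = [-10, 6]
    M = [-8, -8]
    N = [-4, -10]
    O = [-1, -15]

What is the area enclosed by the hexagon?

347

Cross-terms: 174, 100, 128, 48, 50, 194  ⇒  Σ = 694
Area = |Σ|/2 = 347.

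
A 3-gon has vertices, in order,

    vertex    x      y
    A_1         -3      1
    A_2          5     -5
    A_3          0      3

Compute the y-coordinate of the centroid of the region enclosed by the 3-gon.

-1/3

Apply Gauss's area formula. First the cross-terms c_i = x_i·y_{i+1} − x_{i+1}·y_i:
  10, 15, 9  ⇒  2A = 34, A = 17.
Then Σ (y_i + y_{i+1})·c_i = -34, so ȳ = -34 / (6·17) = -1/3.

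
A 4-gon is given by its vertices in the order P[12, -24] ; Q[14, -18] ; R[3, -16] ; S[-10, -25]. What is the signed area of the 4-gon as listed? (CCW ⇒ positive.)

127.5

Apply the surveyor's formula: 2A = Σ (x_i·y_{i+1} − x_{i+1}·y_i), indices taken mod 4.
P→Q: (12)(-18) − (14)(-24) = 120
Q→R: (14)(-16) − (3)(-18) = -170
R→S: (3)(-25) − (-10)(-16) = -235
S→P: (-10)(-24) − (12)(-25) = 540
Σ = 255
Signed area = Σ/2 = 127.5 (positive ⇒ counter-clockwise traversal).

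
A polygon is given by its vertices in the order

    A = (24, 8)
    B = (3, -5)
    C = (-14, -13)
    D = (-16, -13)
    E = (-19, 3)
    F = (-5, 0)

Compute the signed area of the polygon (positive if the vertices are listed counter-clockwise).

-299.5

Σ = (-144) + (-109) + (-26) + (-295) + (15) + (-40) = -599
Signed area = Σ/2 = -299.5 (negative ⇒ clockwise traversal).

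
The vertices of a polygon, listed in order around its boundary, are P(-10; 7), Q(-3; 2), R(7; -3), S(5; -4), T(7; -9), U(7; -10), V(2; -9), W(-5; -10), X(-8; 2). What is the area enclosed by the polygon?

Cross-terms: 1, -5, -13, -17, -7, -43, -65, -90, -36  ⇒  Σ = -275
Area = |Σ|/2 = 137.5.

137.5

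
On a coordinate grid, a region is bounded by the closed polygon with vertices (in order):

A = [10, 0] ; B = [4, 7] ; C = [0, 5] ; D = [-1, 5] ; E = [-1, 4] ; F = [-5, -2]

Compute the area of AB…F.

69

Apply the surveyor's formula: 2A = Σ (x_i·y_{i+1} − x_{i+1}·y_i), indices taken mod 6.
A→B: (10)(7) − (4)(0) = 70
B→C: (4)(5) − (0)(7) = 20
C→D: (0)(5) − (-1)(5) = 5
D→E: (-1)(4) − (-1)(5) = 1
E→F: (-1)(-2) − (-5)(4) = 22
F→A: (-5)(0) − (10)(-2) = 20
Σ = 138
Area = |Σ|/2 = 69.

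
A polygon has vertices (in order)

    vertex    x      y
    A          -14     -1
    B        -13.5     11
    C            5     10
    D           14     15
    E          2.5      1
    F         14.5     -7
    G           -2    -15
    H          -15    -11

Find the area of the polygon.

Apply the shoelace formula: 2A = Σ (x_i·y_{i+1} − x_{i+1}·y_i), indices taken mod 8.
Σ = (-167.5) + (-190) + (-65) + (-23.5) + (-32) + (-231.5) + (-203) + (-139) = -1051.5
Area = |Σ|/2 = 525.75.

525.75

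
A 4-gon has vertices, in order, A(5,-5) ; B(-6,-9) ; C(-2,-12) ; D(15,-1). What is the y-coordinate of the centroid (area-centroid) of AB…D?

Apply the shoelace (surveyor's) formula. First the cross-terms c_i = x_i·y_{i+1} − x_{i+1}·y_i:
  -75, 54, 182, -70  ⇒  2A = 91, A = 45.5.
Then Σ (y_i + y_{i+1})·c_i = -2030, so ȳ = -2030 / (6·45.5) = -290/39.

-290/39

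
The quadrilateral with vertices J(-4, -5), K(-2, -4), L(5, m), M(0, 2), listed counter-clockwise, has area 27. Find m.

Write out the shoelace sum; only the two edges meeting at L involve m:
2·Area = [((-2)·m − 5·(-4)) + (5·2 − 0·m)] + 14
       = -2·m + 44 = 54
⇒ m = -5.

-5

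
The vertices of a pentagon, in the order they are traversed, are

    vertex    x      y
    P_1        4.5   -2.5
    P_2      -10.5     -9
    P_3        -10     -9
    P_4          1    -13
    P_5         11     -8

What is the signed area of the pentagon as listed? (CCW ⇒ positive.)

Σ = (-66.75) + (4.5) + (139) + (135) + (8.5) = 220.25
Signed area = Σ/2 = 110.125 (positive ⇒ counter-clockwise traversal).

110.125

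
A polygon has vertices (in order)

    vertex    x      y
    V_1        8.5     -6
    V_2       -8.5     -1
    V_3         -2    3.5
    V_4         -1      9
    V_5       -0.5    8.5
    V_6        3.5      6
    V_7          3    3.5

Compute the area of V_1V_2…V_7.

Apply the surveyor's formula: 2A = Σ (x_i·y_{i+1} − x_{i+1}·y_i), indices taken mod 7.
Σ = (-59.5) + (-31.75) + (-14.5) + (-4) + (-32.75) + (-5.75) + (-47.75) = -196
Area = |Σ|/2 = 98.

98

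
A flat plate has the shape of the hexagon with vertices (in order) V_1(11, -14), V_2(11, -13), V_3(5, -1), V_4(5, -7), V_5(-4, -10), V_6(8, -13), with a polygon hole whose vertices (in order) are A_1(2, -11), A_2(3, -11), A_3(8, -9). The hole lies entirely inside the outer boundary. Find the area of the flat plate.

Outer boundary:
Σ = (11) + (54) + (-30) + (-78) + (132) + (31) = 120
Area = |Σ|/2 = 60.
Hole:
Apply Gauss's area formula: 2A = Σ (x_i·y_{i+1} − x_{i+1}·y_i), indices taken mod 3.
Σ = (11) + (61) + (-70) = 2
Area = |Σ|/2 = 1.
Net area = 60 − 1 = 59.

59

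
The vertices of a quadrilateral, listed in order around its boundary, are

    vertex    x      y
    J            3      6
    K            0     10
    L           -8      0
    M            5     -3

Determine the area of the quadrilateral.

Apply the shoelace (surveyor's) formula: 2A = Σ (x_i·y_{i+1} − x_{i+1}·y_i), indices taken mod 4.
Σ = (30) + (80) + (24) + (39) = 173
Area = |Σ|/2 = 86.5.

86.5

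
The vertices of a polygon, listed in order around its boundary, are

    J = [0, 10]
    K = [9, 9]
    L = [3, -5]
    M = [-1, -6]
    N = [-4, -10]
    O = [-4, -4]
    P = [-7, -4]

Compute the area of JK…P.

152.5

Σ = (-90) + (-72) + (-23) + (-14) + (-24) + (-12) + (-70) = -305
Area = |Σ|/2 = 152.5.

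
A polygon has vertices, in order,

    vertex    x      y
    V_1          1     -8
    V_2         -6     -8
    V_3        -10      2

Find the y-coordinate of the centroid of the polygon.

-14/3

Apply Gauss's area formula. First the cross-terms c_i = x_i·y_{i+1} − x_{i+1}·y_i:
  -56, -92, 78  ⇒  2A = -70, A = -35.
Then Σ (y_i + y_{i+1})·c_i = 980, so ȳ = 980 / (6·(-35)) = -14/3.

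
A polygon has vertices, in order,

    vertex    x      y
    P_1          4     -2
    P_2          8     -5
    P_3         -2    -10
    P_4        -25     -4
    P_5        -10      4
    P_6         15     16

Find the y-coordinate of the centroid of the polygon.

Apply the shoelace formula. First the cross-terms c_i = x_i·y_{i+1} − x_{i+1}·y_i:
  -4, -90, -242, -140, -220, -94  ⇒  2A = -790, A = -395.
Then Σ (y_i + y_{i+1})·c_i = -950, so ȳ = -950 / (6·(-395)) = 95/237.

95/237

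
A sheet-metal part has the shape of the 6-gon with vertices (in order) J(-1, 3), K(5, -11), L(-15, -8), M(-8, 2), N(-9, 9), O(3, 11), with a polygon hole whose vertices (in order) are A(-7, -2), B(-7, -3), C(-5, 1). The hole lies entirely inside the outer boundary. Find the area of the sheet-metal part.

230.5

Outer boundary:
Apply Gauss's area formula: 2A = Σ (x_i·y_{i+1} − x_{i+1}·y_i), indices taken mod 6.
Σ = (-4) + (-205) + (-94) + (-54) + (-126) + (20) = -463
Area = |Σ|/2 = 231.5.
Hole:
Apply the shoelace (surveyor's) formula: 2A = Σ (x_i·y_{i+1} − x_{i+1}·y_i), indices taken mod 3.
Σ = (7) + (-22) + (17) = 2
Area = |Σ|/2 = 1.
Net area = 231.5 − 1 = 230.5.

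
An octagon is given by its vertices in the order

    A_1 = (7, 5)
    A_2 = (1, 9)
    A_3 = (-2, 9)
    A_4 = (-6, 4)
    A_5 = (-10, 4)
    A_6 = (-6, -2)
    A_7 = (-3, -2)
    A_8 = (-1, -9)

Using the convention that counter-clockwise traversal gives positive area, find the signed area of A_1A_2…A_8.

140

Apply Gauss's area formula: 2A = Σ (x_i·y_{i+1} − x_{i+1}·y_i), indices taken mod 8.
Σ = (58) + (27) + (46) + (16) + (44) + (6) + (25) + (58) = 280
Signed area = Σ/2 = 140 (positive ⇒ counter-clockwise traversal).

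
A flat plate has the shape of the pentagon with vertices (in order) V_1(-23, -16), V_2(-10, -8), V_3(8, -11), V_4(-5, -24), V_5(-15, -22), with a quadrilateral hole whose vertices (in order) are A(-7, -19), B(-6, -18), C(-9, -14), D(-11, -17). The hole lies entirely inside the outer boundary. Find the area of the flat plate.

Outer boundary:
Apply Gauss's area formula: 2A = Σ (x_i·y_{i+1} − x_{i+1}·y_i), indices taken mod 5.
Σ = (24) + (174) + (-247) + (-250) + (-266) = -565
Area = |Σ|/2 = 282.5.
Hole:
Apply the surveyor's formula: 2A = Σ (x_i·y_{i+1} − x_{i+1}·y_i), indices taken mod 4.
Σ = (12) + (-78) + (-1) + (90) = 23
Area = |Σ|/2 = 11.5.
Net area = 282.5 − 11.5 = 271.

271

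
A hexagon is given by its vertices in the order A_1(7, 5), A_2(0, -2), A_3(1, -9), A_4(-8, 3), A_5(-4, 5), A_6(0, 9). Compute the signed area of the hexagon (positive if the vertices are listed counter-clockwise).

Apply the surveyor's formula: 2A = Σ (x_i·y_{i+1} − x_{i+1}·y_i), indices taken mod 6.
Σ = (-14) + (2) + (-69) + (-28) + (-36) + (-63) = -208
Signed area = Σ/2 = -104 (negative ⇒ clockwise traversal).

-104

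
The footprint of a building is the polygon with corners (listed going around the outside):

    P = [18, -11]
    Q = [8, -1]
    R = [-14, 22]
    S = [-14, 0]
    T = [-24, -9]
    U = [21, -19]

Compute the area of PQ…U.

Apply the shoelace formula: 2A = Σ (x_i·y_{i+1} − x_{i+1}·y_i), indices taken mod 6.
P→Q: (18)(-1) − (8)(-11) = 70
Q→R: (8)(22) − (-14)(-1) = 162
R→S: (-14)(0) − (-14)(22) = 308
S→T: (-14)(-9) − (-24)(0) = 126
T→U: (-24)(-19) − (21)(-9) = 645
U→P: (21)(-11) − (18)(-19) = 111
Σ = 1422
Area = |Σ|/2 = 711.

711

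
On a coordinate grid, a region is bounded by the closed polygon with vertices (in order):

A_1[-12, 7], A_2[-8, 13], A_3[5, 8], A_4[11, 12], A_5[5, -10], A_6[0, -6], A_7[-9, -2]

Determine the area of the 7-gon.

Apply Gauss's area formula: 2A = Σ (x_i·y_{i+1} − x_{i+1}·y_i), indices taken mod 7.
Σ = (-100) + (-129) + (-28) + (-170) + (-30) + (-54) + (-87) = -598
Area = |Σ|/2 = 299.

299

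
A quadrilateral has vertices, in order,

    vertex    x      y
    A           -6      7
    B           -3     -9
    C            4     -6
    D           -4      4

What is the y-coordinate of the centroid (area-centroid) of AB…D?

-76/27

Apply the shoelace formula. First the cross-terms c_i = x_i·y_{i+1} − x_{i+1}·y_i:
  75, 54, -8, -4  ⇒  2A = 117, A = 58.5.
Then Σ (y_i + y_{i+1})·c_i = -988, so ȳ = -988 / (6·58.5) = -76/27.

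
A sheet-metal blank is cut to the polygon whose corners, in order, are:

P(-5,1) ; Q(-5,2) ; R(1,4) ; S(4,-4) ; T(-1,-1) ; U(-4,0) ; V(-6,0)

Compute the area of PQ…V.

Σ = (-5) + (-22) + (-20) + (-8) + (-4) + (0) + (-6) = -65
Area = |Σ|/2 = 32.5.

32.5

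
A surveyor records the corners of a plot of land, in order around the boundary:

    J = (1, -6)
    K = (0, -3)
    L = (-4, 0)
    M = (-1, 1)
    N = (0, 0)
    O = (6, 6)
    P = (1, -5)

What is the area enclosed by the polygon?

Apply the shoelace formula: 2A = Σ (x_i·y_{i+1} − x_{i+1}·y_i), indices taken mod 7.
J→K: (1)(-3) − (0)(-6) = -3
K→L: (0)(0) − (-4)(-3) = -12
L→M: (-4)(1) − (-1)(0) = -4
M→N: (-1)(0) − (0)(1) = 0
N→O: (0)(6) − (6)(0) = 0
O→P: (6)(-5) − (1)(6) = -36
P→J: (1)(-6) − (1)(-5) = -1
Σ = -56
Area = |Σ|/2 = 28.

28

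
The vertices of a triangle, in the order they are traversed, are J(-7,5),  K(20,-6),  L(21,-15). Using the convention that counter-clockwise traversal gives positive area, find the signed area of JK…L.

Σ = (-58) + (-174) + (0) = -232
Signed area = Σ/2 = -116 (negative ⇒ clockwise traversal).

-116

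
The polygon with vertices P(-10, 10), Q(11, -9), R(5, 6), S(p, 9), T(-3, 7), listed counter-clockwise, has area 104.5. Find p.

6

The doubled signed area Σ (x_i y_{i+1} − x_{i+1} y_i) is linear in p.
With p=0 it equals 203; the coefficient of p is 1 (from the two edges through S).
So 1·p + 203 = 2·104.5 = 209 ⇒ p = 6.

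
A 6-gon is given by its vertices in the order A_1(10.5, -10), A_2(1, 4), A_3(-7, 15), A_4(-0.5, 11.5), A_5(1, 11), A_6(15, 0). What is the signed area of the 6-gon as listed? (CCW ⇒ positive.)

-155

A_1→A_2: (10.5)(4) − (1)(-10) = 52
A_2→A_3: (1)(15) − (-7)(4) = 43
A_3→A_4: (-7)(11.5) − (-0.5)(15) = -73
A_4→A_5: (-0.5)(11) − (1)(11.5) = -17
A_5→A_6: (1)(0) − (15)(11) = -165
A_6→A_1: (15)(-10) − (10.5)(0) = -150
Σ = -310
Signed area = Σ/2 = -155 (negative ⇒ clockwise traversal).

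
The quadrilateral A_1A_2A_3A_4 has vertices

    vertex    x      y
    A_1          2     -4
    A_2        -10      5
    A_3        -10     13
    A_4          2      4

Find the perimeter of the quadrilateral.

|A_1A_2| = √((-12)² + (9)²) = √225 = 15
|A_2A_3| = √((0)² + (8)²) = √64 = 8
|A_3A_4| = √((12)² + (-9)²) = √225 = 15
|A_4A_1| = √((0)² + (-8)²) = √64 = 8
Perimeter = 15 + 8 + 15 + 8 = 46.

46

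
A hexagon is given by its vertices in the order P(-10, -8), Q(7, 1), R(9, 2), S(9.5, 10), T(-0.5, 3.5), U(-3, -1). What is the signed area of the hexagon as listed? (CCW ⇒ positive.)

Apply the surveyor's formula: 2A = Σ (x_i·y_{i+1} − x_{i+1}·y_i), indices taken mod 6.
Σ = (46) + (5) + (71) + (38.25) + (11) + (14) = 185.25
Signed area = Σ/2 = 92.625 (positive ⇒ counter-clockwise traversal).

92.625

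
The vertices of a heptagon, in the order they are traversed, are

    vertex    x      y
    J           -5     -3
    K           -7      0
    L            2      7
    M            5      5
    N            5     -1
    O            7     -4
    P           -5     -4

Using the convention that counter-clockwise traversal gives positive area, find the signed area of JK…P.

Cross-terms: -21, -49, -25, -30, -13, -48, -5  ⇒  Σ = -191
Signed area = Σ/2 = -95.5 (negative ⇒ clockwise traversal).

-95.5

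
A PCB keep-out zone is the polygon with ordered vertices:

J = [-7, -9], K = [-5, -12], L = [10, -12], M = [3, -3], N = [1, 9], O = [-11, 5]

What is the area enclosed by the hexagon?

246.5

Apply Gauss's area formula: 2A = Σ (x_i·y_{i+1} − x_{i+1}·y_i), indices taken mod 6.
Cross-terms: 39, 180, 6, 30, 104, 134  ⇒  Σ = 493
Area = |Σ|/2 = 246.5.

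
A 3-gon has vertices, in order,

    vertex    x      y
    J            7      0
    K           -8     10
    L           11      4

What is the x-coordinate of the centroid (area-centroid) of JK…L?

10/3

Apply Gauss's area formula. First the cross-terms c_i = x_i·y_{i+1} − x_{i+1}·y_i:
  70, -142, -28  ⇒  2A = -100, A = -50.
Then Σ (x_i + x_{i+1})·c_i = -1000, so x̄ = -1000 / (6·(-50)) = 10/3.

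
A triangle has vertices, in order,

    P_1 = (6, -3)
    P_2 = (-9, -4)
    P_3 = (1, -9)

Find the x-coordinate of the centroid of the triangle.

Apply the shoelace (surveyor's) formula. First the cross-terms c_i = x_i·y_{i+1} − x_{i+1}·y_i:
  -51, 85, 51  ⇒  2A = 85, A = 42.5.
Then Σ (x_i + x_{i+1})·c_i = -170, so x̄ = -170 / (6·42.5) = -2/3.

-2/3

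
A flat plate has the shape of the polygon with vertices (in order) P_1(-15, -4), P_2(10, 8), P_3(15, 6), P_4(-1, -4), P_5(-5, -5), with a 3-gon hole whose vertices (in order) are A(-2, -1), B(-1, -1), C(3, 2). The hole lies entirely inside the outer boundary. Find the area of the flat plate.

130.5

Outer boundary:
Apply the surveyor's formula: 2A = Σ (x_i·y_{i+1} − x_{i+1}·y_i), indices taken mod 5.
Σ = (-80) + (-60) + (-54) + (-15) + (-55) = -264
Area = |Σ|/2 = 132.
Hole:
Σ = (1) + (1) + (1) = 3
Area = |Σ|/2 = 1.5.
Net area = 132 − 1.5 = 130.5.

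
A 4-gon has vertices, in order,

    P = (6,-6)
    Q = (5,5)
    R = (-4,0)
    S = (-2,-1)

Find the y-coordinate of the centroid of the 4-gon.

-5/17

Apply the surveyor's formula. First the cross-terms c_i = x_i·y_{i+1} − x_{i+1}·y_i:
  60, 20, 4, 18  ⇒  2A = 102, A = 51.
Then Σ (y_i + y_{i+1})·c_i = -90, so ȳ = -90 / (6·51) = -5/17.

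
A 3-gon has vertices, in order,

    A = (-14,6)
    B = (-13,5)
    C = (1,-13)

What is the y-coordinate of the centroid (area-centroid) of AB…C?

Apply the shoelace formula. First the cross-terms c_i = x_i·y_{i+1} − x_{i+1}·y_i:
  8, 164, -176  ⇒  2A = -4, A = -2.
Then Σ (y_i + y_{i+1})·c_i = 8, so ȳ = 8 / (6·(-2)) = -2/3.

-2/3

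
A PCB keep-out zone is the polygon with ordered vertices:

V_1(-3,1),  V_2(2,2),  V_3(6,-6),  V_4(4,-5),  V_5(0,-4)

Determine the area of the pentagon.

Apply Gauss's area formula: 2A = Σ (x_i·y_{i+1} − x_{i+1}·y_i), indices taken mod 5.
Σ = (-8) + (-24) + (-6) + (-16) + (-12) = -66
Area = |Σ|/2 = 33.

33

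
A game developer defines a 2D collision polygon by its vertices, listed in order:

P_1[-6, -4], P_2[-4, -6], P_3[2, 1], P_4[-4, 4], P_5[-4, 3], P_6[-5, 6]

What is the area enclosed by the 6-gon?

45.5

Apply the shoelace formula: 2A = Σ (x_i·y_{i+1} − x_{i+1}·y_i), indices taken mod 6.
Σ = (20) + (8) + (12) + (4) + (-9) + (56) = 91
Area = |Σ|/2 = 45.5.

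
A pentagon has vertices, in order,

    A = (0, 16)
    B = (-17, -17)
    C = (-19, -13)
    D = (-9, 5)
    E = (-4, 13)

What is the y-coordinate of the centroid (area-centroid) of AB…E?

-42/29

Apply the shoelace formula. First the cross-terms c_i = x_i·y_{i+1} − x_{i+1}·y_i:
  272, -102, -212, -97, -64  ⇒  2A = -203, A = -101.5.
Then Σ (y_i + y_{i+1})·c_i = 882, so ȳ = 882 / (6·(-101.5)) = -42/29.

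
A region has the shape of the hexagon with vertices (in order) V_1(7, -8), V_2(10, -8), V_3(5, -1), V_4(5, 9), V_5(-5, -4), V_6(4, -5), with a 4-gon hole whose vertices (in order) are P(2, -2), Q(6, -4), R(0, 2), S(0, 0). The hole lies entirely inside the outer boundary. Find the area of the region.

Outer boundary:
Apply Gauss's area formula: 2A = Σ (x_i·y_{i+1} − x_{i+1}·y_i), indices taken mod 6.
Σ = (24) + (30) + (50) + (25) + (41) + (3) = 173
Area = |Σ|/2 = 86.5.
Hole:
Apply the shoelace (surveyor's) formula: 2A = Σ (x_i·y_{i+1} − x_{i+1}·y_i), indices taken mod 4.
P→Q: (2)(-4) − (6)(-2) = 4
Q→R: (6)(2) − (0)(-4) = 12
R→S: (0)(0) − (0)(2) = 0
S→P: (0)(-2) − (2)(0) = 0
Σ = 16
Area = |Σ|/2 = 8.
Net area = 86.5 − 8 = 78.5.

78.5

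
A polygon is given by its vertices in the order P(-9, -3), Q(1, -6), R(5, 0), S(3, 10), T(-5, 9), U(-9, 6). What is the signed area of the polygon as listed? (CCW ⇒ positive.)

173

Apply the shoelace (surveyor's) formula: 2A = Σ (x_i·y_{i+1} − x_{i+1}·y_i), indices taken mod 6.
Σ = (57) + (30) + (50) + (77) + (51) + (81) = 346
Signed area = Σ/2 = 173 (positive ⇒ counter-clockwise traversal).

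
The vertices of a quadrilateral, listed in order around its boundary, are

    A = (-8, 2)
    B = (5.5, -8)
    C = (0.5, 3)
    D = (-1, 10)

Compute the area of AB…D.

79.75

Apply the shoelace (surveyor's) formula: 2A = Σ (x_i·y_{i+1} − x_{i+1}·y_i), indices taken mod 4.
Σ = (53) + (20.5) + (8) + (78) = 159.5
Area = |Σ|/2 = 79.75.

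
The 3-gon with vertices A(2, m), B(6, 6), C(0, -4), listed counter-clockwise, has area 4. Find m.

-2

Write out the shoelace sum; only the two edges meeting at A involve m:
2·Area = [(0·m − 2·(-4)) + (2·6 − 6·m)] + -24
       = -6·m + -4 = 8
⇒ m = -2.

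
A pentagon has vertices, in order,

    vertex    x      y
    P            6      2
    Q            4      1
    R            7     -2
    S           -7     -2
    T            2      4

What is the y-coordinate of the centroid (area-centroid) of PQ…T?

47/267

Apply the shoelace (surveyor's) formula. First the cross-terms c_i = x_i·y_{i+1} − x_{i+1}·y_i:
  -2, -15, -28, -24, -20  ⇒  2A = -89, A = -44.5.
Then Σ (y_i + y_{i+1})·c_i = -47, so ȳ = -47 / (6·(-44.5)) = 47/267.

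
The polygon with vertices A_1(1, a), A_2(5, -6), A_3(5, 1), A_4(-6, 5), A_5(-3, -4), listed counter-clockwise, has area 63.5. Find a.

-3

Write out the shoelace sum; only the two edges meeting at A_1 involve a:
2·Area = [((-3)·a − 1·(-4)) + (1·(-6) − 5·a)] + 105
       = -8·a + 103 = 127
⇒ a = -3.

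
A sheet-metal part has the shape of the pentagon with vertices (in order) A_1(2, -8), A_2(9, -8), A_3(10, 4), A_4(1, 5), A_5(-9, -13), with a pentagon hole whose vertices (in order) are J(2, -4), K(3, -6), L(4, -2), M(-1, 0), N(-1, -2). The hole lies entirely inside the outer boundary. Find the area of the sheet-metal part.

161

Outer boundary:
Σ = (56) + (116) + (46) + (32) + (98) = 348
Area = |Σ|/2 = 174.
Hole:
Cross-terms: 0, 18, -2, 2, 8  ⇒  Σ = 26
Area = |Σ|/2 = 13.
Net area = 174 − 13 = 161.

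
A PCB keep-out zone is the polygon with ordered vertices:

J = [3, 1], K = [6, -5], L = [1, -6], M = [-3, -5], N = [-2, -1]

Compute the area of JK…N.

Apply the surveyor's formula: 2A = Σ (x_i·y_{i+1} − x_{i+1}·y_i), indices taken mod 5.
Σ = (-21) + (-31) + (-23) + (-7) + (1) = -81
Area = |Σ|/2 = 40.5.

40.5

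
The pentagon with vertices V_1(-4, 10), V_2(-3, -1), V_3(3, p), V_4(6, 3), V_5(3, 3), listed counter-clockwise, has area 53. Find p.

Write out the shoelace sum; only the two edges meeting at V_3 involve p:
2·Area = [((-3)·p − 3·(-1)) + (3·3 − 6·p)] + 85
       = -9·p + 97 = 106
⇒ p = -1.

-1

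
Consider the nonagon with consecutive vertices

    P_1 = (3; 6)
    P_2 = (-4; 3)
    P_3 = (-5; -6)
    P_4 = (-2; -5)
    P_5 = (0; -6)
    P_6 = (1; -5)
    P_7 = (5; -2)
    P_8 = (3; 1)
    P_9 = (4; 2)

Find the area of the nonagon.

78.5

Apply the shoelace (surveyor's) formula: 2A = Σ (x_i·y_{i+1} − x_{i+1}·y_i), indices taken mod 9.
Σ = (33) + (39) + (13) + (12) + (6) + (23) + (11) + (2) + (18) = 157
Area = |Σ|/2 = 78.5.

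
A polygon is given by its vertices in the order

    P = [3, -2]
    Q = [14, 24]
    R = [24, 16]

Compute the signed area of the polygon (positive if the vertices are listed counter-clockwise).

-174

Apply the shoelace (surveyor's) formula: 2A = Σ (x_i·y_{i+1} − x_{i+1}·y_i), indices taken mod 3.
Cross-terms: 100, -352, -96  ⇒  Σ = -348
Signed area = Σ/2 = -174 (negative ⇒ clockwise traversal).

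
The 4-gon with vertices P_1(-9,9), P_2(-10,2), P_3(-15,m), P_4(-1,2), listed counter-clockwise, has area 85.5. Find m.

-10

Write out the shoelace sum; only the two edges meeting at P_3 involve m:
2·Area = [((-10)·m − (-15)·2) + ((-15)·2 − (-1)·m)] + 81
       = -9·m + 81 = 171
⇒ m = -10.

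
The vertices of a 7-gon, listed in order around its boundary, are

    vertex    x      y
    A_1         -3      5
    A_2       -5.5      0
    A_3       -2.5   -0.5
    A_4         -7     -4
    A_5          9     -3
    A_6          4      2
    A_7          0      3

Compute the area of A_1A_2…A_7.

72.375

Σ = (27.5) + (2.75) + (6.5) + (57) + (30) + (12) + (9) = 144.75
Area = |Σ|/2 = 72.375.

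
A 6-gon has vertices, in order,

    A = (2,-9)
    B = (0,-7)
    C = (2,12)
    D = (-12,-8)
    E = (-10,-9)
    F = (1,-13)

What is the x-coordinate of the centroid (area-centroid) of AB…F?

-43/13

Apply the surveyor's formula. First the cross-terms c_i = x_i·y_{i+1} − x_{i+1}·y_i:
  -14, 14, 128, 28, 139, 17  ⇒  2A = 312, A = 156.
Then Σ (x_i + x_{i+1})·c_i = -3096, so x̄ = -3096 / (6·156) = -43/13.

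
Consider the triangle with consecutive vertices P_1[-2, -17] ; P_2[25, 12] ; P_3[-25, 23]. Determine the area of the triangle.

Cross-terms: 401, 875, 471  ⇒  Σ = 1747
Area = |Σ|/2 = 873.5.

873.5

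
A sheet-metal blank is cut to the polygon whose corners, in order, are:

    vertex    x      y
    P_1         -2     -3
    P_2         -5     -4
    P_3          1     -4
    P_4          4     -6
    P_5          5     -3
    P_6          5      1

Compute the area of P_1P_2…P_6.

Apply Gauss's area formula: 2A = Σ (x_i·y_{i+1} − x_{i+1}·y_i), indices taken mod 6.
Cross-terms: -7, 24, 10, 18, 20, -13  ⇒  Σ = 52
Area = |Σ|/2 = 26.

26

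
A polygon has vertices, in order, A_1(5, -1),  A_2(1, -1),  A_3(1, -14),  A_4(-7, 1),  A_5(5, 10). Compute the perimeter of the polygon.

|A_1A_2| = √((-4)² + (0)²) = √16 = 4
|A_2A_3| = √((0)² + (-13)²) = √169 = 13
|A_3A_4| = √((-8)² + (15)²) = √289 = 17
|A_4A_5| = √((12)² + (9)²) = √225 = 15
|A_5A_1| = √((0)² + (-11)²) = √121 = 11
Perimeter = 4 + 13 + 17 + 15 + 11 = 60.

60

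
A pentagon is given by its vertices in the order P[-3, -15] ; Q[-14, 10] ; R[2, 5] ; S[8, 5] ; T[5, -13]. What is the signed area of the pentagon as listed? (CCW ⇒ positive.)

-301.5

Apply the shoelace formula: 2A = Σ (x_i·y_{i+1} − x_{i+1}·y_i), indices taken mod 5.
P→Q: (-3)(10) − (-14)(-15) = -240
Q→R: (-14)(5) − (2)(10) = -90
R→S: (2)(5) − (8)(5) = -30
S→T: (8)(-13) − (5)(5) = -129
T→P: (5)(-15) − (-3)(-13) = -114
Σ = -603
Signed area = Σ/2 = -301.5 (negative ⇒ clockwise traversal).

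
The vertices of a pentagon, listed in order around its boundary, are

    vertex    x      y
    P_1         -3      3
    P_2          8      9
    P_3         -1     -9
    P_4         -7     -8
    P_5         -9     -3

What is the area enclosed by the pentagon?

Apply the shoelace formula: 2A = Σ (x_i·y_{i+1} − x_{i+1}·y_i), indices taken mod 5.
Cross-terms: -51, -63, -55, -51, -36  ⇒  Σ = -256
Area = |Σ|/2 = 128.

128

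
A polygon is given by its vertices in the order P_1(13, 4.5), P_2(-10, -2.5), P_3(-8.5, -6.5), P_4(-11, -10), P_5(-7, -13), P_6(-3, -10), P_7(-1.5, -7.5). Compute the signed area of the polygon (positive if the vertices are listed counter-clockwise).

Apply the surveyor's formula: 2A = Σ (x_i·y_{i+1} − x_{i+1}·y_i), indices taken mod 7.
Σ = (12.5) + (43.75) + (13.5) + (73) + (31) + (7.5) + (90.75) = 272
Signed area = Σ/2 = 136 (positive ⇒ counter-clockwise traversal).

136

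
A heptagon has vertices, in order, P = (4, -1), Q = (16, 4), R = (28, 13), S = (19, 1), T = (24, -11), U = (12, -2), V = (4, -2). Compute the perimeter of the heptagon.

|PQ| = √((12)² + (5)²) = √169 = 13
|QR| = √((12)² + (9)²) = √225 = 15
|RS| = √((-9)² + (-12)²) = √225 = 15
|ST| = √((5)² + (-12)²) = √169 = 13
|TU| = √((-12)² + (9)²) = √225 = 15
|UV| = √((-8)² + (0)²) = √64 = 8
|VP| = √((0)² + (1)²) = √1 = 1
Perimeter = 13 + 15 + 15 + 13 + 15 + 8 + 1 = 80.

80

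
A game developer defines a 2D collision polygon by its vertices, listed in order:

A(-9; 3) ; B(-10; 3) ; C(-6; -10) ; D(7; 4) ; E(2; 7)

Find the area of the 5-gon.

Apply the surveyor's formula: 2A = Σ (x_i·y_{i+1} − x_{i+1}·y_i), indices taken mod 5.
Σ = (3) + (118) + (46) + (41) + (69) = 277
Area = |Σ|/2 = 138.5.

138.5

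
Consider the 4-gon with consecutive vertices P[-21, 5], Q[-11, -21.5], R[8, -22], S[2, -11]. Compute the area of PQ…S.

327.75

Apply the surveyor's formula: 2A = Σ (x_i·y_{i+1} − x_{i+1}·y_i), indices taken mod 4.
Σ = (506.5) + (414) + (-44) + (-221) = 655.5
Area = |Σ|/2 = 327.75.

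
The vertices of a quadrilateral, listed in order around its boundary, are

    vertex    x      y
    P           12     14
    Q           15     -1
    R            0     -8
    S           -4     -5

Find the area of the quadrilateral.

185

Apply the shoelace (surveyor's) formula: 2A = Σ (x_i·y_{i+1} − x_{i+1}·y_i), indices taken mod 4.
Cross-terms: -222, -120, -32, 4  ⇒  Σ = -370
Area = |Σ|/2 = 185.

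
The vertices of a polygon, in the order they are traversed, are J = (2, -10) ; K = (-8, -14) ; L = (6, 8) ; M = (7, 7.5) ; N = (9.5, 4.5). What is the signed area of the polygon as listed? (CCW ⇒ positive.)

-121.375

Σ = (-108) + (20) + (-11) + (-39.75) + (-104) = -242.75
Signed area = Σ/2 = -121.375 (negative ⇒ clockwise traversal).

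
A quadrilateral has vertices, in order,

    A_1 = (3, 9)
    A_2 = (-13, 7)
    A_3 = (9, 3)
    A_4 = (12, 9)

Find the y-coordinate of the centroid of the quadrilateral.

Apply Gauss's area formula. First the cross-terms c_i = x_i·y_{i+1} − x_{i+1}·y_i:
  138, -102, 45, 81  ⇒  2A = 162, A = 81.
Then Σ (y_i + y_{i+1})·c_i = 3186, so ȳ = 3186 / (6·81) = 59/9.

59/9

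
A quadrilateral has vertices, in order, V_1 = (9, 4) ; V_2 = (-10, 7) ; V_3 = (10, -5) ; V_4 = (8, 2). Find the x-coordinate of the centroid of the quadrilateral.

Apply the shoelace formula. First the cross-terms c_i = x_i·y_{i+1} − x_{i+1}·y_i:
  103, -20, 60, 14  ⇒  2A = 157, A = 78.5.
Then Σ (x_i + x_{i+1})·c_i = 1215, so x̄ = 1215 / (6·78.5) = 405/157.

405/157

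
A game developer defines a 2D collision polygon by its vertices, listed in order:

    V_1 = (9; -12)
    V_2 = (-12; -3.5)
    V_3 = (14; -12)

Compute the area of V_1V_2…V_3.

21.25

Σ = (-175.5) + (193) + (-60) = -42.5
Area = |Σ|/2 = 21.25.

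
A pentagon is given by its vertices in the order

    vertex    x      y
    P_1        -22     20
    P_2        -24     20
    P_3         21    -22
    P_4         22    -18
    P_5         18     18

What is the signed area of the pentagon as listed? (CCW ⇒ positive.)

Σ = (40) + (108) + (106) + (720) + (756) = 1730
Signed area = Σ/2 = 865 (positive ⇒ counter-clockwise traversal).

865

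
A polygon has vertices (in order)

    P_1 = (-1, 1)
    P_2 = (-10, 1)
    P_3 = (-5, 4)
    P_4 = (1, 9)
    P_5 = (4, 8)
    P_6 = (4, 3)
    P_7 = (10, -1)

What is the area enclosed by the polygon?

74

Apply the surveyor's formula: 2A = Σ (x_i·y_{i+1} − x_{i+1}·y_i), indices taken mod 7.
P_1→P_2: (-1)(1) − (-10)(1) = 9
P_2→P_3: (-10)(4) − (-5)(1) = -35
P_3→P_4: (-5)(9) − (1)(4) = -49
P_4→P_5: (1)(8) − (4)(9) = -28
P_5→P_6: (4)(3) − (4)(8) = -20
P_6→P_7: (4)(-1) − (10)(3) = -34
P_7→P_1: (10)(1) − (-1)(-1) = 9
Σ = -148
Area = |Σ|/2 = 74.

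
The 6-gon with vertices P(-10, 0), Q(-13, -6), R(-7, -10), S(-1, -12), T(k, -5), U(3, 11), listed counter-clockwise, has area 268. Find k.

8

Write out the shoelace sum; only the two edges meeting at T involve k:
2·Area = [((-1)·(-5) − k·(-12)) + (k·11 − 3·(-5))] + 332
       = 23·k + 352 = 536
⇒ k = 8.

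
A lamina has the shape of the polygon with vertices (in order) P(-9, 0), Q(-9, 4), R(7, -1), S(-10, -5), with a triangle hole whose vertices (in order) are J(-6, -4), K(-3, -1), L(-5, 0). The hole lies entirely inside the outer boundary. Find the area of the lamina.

Outer boundary:
Σ = (-36) + (-19) + (-45) + (-45) = -145
Area = |Σ|/2 = 72.5.
Hole:
Apply the shoelace (surveyor's) formula: 2A = Σ (x_i·y_{i+1} − x_{i+1}·y_i), indices taken mod 3.
Cross-terms: -6, -5, 20  ⇒  Σ = 9
Area = |Σ|/2 = 4.5.
Net area = 72.5 − 4.5 = 68.

68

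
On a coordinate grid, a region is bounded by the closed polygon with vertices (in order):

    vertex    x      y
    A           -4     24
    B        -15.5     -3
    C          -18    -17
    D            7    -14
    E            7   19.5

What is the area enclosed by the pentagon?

722.5

Σ = (384) + (209.5) + (371) + (234.5) + (246) = 1445
Area = |Σ|/2 = 722.5.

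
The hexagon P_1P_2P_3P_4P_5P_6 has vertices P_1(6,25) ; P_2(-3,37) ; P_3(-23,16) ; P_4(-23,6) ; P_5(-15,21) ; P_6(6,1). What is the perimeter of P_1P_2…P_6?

|P_1P_2| = √((-9)² + (12)²) = √225 = 15
|P_2P_3| = √((-20)² + (-21)²) = √841 = 29
|P_3P_4| = √((0)² + (-10)²) = √100 = 10
|P_4P_5| = √((8)² + (15)²) = √289 = 17
|P_5P_6| = √((21)² + (-20)²) = √841 = 29
|P_6P_1| = √((0)² + (24)²) = √576 = 24
Perimeter = 15 + 29 + 10 + 17 + 29 + 24 = 124.

124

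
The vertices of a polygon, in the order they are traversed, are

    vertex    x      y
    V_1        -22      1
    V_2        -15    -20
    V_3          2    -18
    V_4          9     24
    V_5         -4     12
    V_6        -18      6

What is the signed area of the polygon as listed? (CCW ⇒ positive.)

742.5

Apply Gauss's area formula: 2A = Σ (x_i·y_{i+1} − x_{i+1}·y_i), indices taken mod 6.
V_1→V_2: (-22)(-20) − (-15)(1) = 455
V_2→V_3: (-15)(-18) − (2)(-20) = 310
V_3→V_4: (2)(24) − (9)(-18) = 210
V_4→V_5: (9)(12) − (-4)(24) = 204
V_5→V_6: (-4)(6) − (-18)(12) = 192
V_6→V_1: (-18)(1) − (-22)(6) = 114
Σ = 1485
Signed area = Σ/2 = 742.5 (positive ⇒ counter-clockwise traversal).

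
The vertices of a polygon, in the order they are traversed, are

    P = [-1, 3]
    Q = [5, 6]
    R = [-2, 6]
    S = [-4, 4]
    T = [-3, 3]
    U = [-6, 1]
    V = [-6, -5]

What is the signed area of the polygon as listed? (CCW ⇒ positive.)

32.5

Σ = (-21) + (42) + (16) + (0) + (15) + (36) + (-23) = 65
Signed area = Σ/2 = 32.5 (positive ⇒ counter-clockwise traversal).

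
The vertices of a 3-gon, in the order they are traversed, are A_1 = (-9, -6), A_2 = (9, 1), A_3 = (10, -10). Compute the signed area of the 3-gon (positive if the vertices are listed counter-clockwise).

-102.5

Apply Gauss's area formula: 2A = Σ (x_i·y_{i+1} − x_{i+1}·y_i), indices taken mod 3.
A_1→A_2: (-9)(1) − (9)(-6) = 45
A_2→A_3: (9)(-10) − (10)(1) = -100
A_3→A_1: (10)(-6) − (-9)(-10) = -150
Σ = -205
Signed area = Σ/2 = -102.5 (negative ⇒ clockwise traversal).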